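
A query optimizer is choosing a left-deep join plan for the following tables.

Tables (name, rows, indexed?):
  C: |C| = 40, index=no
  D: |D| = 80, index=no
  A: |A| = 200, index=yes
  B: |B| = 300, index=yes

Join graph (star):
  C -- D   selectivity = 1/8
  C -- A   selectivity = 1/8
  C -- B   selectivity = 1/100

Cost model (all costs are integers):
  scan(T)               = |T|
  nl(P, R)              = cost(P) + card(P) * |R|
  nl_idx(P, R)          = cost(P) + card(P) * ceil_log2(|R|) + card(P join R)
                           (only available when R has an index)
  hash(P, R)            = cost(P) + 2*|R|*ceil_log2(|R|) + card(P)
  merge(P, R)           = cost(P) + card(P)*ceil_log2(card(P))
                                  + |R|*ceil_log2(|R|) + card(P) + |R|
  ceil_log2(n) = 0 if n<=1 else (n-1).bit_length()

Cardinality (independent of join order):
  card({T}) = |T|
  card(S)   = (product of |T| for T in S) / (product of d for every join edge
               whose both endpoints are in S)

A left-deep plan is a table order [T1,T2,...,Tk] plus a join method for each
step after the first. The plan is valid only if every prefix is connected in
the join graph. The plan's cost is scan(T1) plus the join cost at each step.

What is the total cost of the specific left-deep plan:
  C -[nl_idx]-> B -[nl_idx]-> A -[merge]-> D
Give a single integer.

step 1: scan C: cost=40, card=40
step 2: join B via nl_idx
    card(P join B) = 40*300/(100) = 120
    cost = 40 + 40*9 + 120 = 520
step 3: join A via nl_idx
    card(P join A) = 120*200/(8) = 3000
    cost = 520 + 120*8 + 3000 = 4480
step 4: join D via merge
    card(P join D) = 3000*80/(8) = 30000
    cost = 4480 + 3000*12 + 80*7 + 3000 + 80 = 44120

44120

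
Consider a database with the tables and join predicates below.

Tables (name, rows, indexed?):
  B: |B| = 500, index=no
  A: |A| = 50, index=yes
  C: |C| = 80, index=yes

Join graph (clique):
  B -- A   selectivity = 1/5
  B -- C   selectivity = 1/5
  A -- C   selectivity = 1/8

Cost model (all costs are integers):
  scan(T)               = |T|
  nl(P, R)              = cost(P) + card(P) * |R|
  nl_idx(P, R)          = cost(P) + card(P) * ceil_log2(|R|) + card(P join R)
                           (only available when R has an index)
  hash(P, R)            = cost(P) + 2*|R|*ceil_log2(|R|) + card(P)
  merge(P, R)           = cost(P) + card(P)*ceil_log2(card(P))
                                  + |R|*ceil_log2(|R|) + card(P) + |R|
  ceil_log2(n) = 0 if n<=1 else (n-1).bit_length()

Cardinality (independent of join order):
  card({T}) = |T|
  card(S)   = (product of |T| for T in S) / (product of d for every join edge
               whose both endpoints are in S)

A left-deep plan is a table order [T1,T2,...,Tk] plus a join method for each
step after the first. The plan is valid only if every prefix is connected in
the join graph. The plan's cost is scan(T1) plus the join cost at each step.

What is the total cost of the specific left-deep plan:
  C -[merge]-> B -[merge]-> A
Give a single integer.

step 1: scan C: cost=80, card=80
step 2: join B via merge
    card(P join B) = 80*500/(5) = 8000
    cost = 80 + 80*7 + 500*9 + 80 + 500 = 5720
step 3: join A via merge
    card(P join A) = 8000*50/(5*8) = 10000
    cost = 5720 + 8000*13 + 50*6 + 8000 + 50 = 118070

118070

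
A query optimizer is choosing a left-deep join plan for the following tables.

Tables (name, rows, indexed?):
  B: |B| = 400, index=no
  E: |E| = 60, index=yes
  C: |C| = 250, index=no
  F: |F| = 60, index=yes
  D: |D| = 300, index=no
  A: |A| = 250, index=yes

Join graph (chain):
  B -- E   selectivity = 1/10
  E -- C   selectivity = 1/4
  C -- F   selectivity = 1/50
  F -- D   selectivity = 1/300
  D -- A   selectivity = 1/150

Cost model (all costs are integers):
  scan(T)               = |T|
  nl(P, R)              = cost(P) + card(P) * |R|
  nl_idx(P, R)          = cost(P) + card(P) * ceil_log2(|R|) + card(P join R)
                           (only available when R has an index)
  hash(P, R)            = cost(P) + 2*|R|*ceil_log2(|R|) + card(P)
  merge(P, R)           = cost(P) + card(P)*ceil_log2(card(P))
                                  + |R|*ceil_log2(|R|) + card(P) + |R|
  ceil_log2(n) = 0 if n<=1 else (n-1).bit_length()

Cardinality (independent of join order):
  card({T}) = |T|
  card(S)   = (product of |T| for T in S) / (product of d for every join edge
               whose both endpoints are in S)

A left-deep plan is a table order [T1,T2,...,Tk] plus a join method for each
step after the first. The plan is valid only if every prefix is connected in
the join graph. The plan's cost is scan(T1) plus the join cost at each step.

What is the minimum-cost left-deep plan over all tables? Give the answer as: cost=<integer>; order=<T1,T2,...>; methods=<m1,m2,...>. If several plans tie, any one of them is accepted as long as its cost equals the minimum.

cost=20870; order=D,F,A,C,E,B; methods=hash,nl_idx,merge,hash,hash

Selinger DP (subsets sized 1..n):
  {B}: scan cost=400, card=400
  {E}: scan cost=60, card=60
  {C}: scan cost=250, card=250
  {F}: scan cost=60, card=60
  {D}: scan cost=300, card=300
  {A}: scan cost=250, card=250
  {BE}: card=2400; try (E,hash)→1520, (B,merge)→4480, (E,merge)→4820, (E,nl_idx)→5200, (B,hash)→7320, (B,nl)→24060 …(+1); best=1520 via (E,hash)
  {CE}: card=3750; try (E,hash)→1220, (C,merge)→2730, (E,merge)→2920, (C,hash)→4120, (E,nl_idx)→5500, (C,nl)→15060 …(+1); best=1220 via (E,hash)
  {CF}: card=300; try (F,hash)→1220, (F,nl_idx)→2050, (C,merge)→2730, (F,merge)→2920, (C,hash)→4120, (C,nl)→15060 …(+1); best=1220 via (F,hash)
  {DF}: card=60; try (F,hash)→1320, (F,nl_idx)→2160, (D,merge)→3480, (F,merge)→3720, (D,hash)→5520, (D,nl)→18060 …(+1); best=1320 via (F,hash)
  {AD}: card=500; try (A,nl_idx)→3200, (A,hash)→4600, (D,merge)→5500, (A,merge)→5550, (D,hash)→5900, (D,nl)→75250 …(+1); best=3200 via (A,nl_idx)
  {BCE}: card=150000; try (C,hash)→7920, (B,hash)→12170, (C,merge)→34970, (B,merge)→53970, (C,nl)→601520, (B,nl)→1501220; best=7920 via (C,hash)
  {CEF}: card=4500; try (E,hash)→2240, (E,merge)→4640, (F,hash)→5690, (E,nl_idx)→7520, (E,nl)→19220, (F,nl_idx)→28220 …(+2); best=2240 via (E,hash)
  {CDF}: card=300; try (C,merge)→3990, (C,hash)→5380, (D,hash)→6920, (D,merge)→7220, (C,nl)→16320, (D,nl)→91220; best=3990 via (C,merge)
  {ADF}: card=100; try (A,nl_idx)→1900, (A,merge)→3990, (F,hash)→4420, (A,hash)→5380, (F,nl_idx)→6300, (F,merge)→8620 …(+2); best=1900 via (A,nl_idx)
  {BCEF}: card=180000; try (B,hash)→13940, (B,merge)→69240, (F,hash)→158640, (F,nl_idx)→1087920, (B,nl)→1802240, (F,merge)→2858340 …(+1); best=13940 via (B,hash)
  {CDEF}: card=4500; try (E,hash)→5010, (E,merge)→7410, (E,nl_idx)→10290, (D,hash)→12140, (E,nl)→21990, (D,merge)→68240 …(+1); best=5010 via (E,hash)
  {ACDF}: card=500; try (C,merge)→4950, (C,hash)→6000, (A,nl_idx)→6890, (A,hash)→8290, (A,merge)→9240, (C,nl)→26900 …(+1); best=4950 via (C,merge)
  {BCDEF}: card=180000; try (B,hash)→16710, (B,merge)→72010, (D,hash)→199340, (B,nl)→1805010, (D,merge)→3436940, (D,nl)→54013940; best=16710 via (B,hash)
  {ACDEF}: card=7500; try (E,hash)→6170, (E,merge)→10370, (A,hash)→13510, (E,nl_idx)→15450, (E,nl)→34950, (A,nl_idx)→48510 …(+2); best=6170 via (E,hash)
  {ABCDEF}: card=300000; try (B,hash)→20870, (B,merge)→115170, (A,hash)→200710, (A,nl_idx)→1756710, (B,nl)→3006170, (A,merge)→3438960 …(+1); best=20870 via (B,hash)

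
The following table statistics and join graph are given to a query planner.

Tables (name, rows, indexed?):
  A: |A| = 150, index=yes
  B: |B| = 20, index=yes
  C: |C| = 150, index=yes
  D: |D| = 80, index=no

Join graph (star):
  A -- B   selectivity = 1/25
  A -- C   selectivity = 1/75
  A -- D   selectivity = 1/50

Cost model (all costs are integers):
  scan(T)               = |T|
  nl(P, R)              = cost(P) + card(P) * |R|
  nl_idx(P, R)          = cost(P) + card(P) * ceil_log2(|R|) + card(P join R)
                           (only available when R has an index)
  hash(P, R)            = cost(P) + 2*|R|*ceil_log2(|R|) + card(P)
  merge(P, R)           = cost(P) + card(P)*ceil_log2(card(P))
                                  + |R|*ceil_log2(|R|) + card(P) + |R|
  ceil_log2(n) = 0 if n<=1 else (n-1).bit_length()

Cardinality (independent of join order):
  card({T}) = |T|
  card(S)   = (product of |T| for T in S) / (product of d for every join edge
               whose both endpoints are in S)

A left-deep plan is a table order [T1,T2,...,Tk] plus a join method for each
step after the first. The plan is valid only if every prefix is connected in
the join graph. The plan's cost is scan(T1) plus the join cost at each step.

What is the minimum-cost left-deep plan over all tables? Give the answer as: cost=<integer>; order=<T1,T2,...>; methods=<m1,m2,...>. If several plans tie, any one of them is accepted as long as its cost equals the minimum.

cost=2860; order=B,A,C,D; methods=nl_idx,nl_idx,hash

Selinger DP (subsets sized 1..n):
  {A}: scan cost=150, card=150
  {B}: scan cost=20, card=20
  {C}: scan cost=150, card=150
  {D}: scan cost=80, card=80
  {AB}: card=120; try (A,nl_idx)→300, (B,hash)→500, (B,nl_idx)→1020, (A,merge)→1490, (B,merge)→1620, (A,hash)→2440 …(+2); best=300 via (A,nl_idx)
  {AC}: card=300; try (C,nl_idx)→1650, (A,nl_idx)→1650, (C,hash)→2700, (A,hash)→2700, (C,merge)→2850, (A,merge)→2850 …(+2); best=1650 via (C,nl_idx)
  {AD}: card=240; try (A,nl_idx)→960, (D,hash)→1420, (A,merge)→2070, (D,merge)→2140, (A,hash)→2560, (A,nl)→12080 …(+1); best=960 via (A,nl_idx)
  {ABC}: card=240; try (C,nl_idx)→1500, (B,hash)→2150, (C,merge)→2610, (C,hash)→2820, (B,nl_idx)→3390, (B,merge)→4770 …(+2); best=1500 via (C,nl_idx)
  {ABD}: card=192; try (B,hash)→1400, (D,hash)→1540, (D,merge)→1900, (B,nl_idx)→2352, (B,merge)→3240, (B,nl)→5760 …(+1); best=1400 via (B,hash)
  {ACD}: card=480; try (D,hash)→3070, (C,nl_idx)→3360, (C,hash)→3600, (C,merge)→4470, (D,merge)→5290, (D,nl)→25650 …(+1); best=3070 via (D,hash)
  {ABCD}: card=384; try (D,hash)→2860, (C,nl_idx)→3320, (B,hash)→3750, (C,hash)→3992, (D,merge)→4300, (C,merge)→4478 …(+5); best=2860 via (D,hash)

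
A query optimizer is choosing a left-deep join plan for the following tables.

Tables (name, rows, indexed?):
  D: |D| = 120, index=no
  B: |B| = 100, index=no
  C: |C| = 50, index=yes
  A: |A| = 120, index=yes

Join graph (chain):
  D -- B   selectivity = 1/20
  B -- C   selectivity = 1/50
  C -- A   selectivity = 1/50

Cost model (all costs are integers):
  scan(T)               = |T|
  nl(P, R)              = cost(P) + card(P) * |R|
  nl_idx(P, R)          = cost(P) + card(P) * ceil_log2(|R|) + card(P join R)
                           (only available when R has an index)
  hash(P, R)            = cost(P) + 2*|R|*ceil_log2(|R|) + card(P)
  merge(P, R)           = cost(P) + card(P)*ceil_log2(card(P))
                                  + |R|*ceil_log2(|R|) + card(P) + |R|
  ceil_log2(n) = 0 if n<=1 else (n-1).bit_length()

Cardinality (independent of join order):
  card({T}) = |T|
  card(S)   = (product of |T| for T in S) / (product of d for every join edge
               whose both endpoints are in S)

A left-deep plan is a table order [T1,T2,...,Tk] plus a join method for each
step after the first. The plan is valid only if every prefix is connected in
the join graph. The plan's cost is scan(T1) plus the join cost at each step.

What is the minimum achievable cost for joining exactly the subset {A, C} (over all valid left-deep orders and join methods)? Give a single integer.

520

Selinger DP over subsets of {A,C}:
  {C}: scan cost=50, card=50
  {A}: scan cost=120, card=120
  {AC}: card=120; try (A,nl_idx)→520, (C,hash)→840, (C,nl_idx)→960, (A,merge)→1360, (C,merge)→1430, (A,hash)→1780 …(+2); best=520 via (A,nl_idx)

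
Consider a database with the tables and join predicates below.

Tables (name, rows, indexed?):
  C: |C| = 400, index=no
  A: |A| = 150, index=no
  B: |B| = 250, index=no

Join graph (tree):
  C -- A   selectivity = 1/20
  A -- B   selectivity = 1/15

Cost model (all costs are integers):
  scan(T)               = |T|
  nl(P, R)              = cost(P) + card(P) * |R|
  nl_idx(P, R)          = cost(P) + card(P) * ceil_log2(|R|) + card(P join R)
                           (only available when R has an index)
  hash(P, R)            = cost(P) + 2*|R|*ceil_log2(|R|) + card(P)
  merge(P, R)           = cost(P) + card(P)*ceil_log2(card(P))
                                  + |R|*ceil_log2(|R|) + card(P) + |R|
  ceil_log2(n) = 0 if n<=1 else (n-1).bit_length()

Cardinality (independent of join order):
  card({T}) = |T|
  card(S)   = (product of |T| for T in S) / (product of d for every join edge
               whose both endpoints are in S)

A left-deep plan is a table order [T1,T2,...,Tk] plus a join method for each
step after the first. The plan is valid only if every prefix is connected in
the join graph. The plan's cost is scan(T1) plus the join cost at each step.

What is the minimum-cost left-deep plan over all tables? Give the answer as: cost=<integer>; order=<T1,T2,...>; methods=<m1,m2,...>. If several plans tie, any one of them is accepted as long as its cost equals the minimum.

Selinger DP (subsets sized 1..n):
  {C}: scan cost=400, card=400
  {A}: scan cost=150, card=150
  {B}: scan cost=250, card=250
  {AC}: card=3000; try (A,hash)→3200, (C,merge)→5500, (A,merge)→5750, (C,hash)→7500, (C,nl)→60150, (A,nl)→60400; best=3200 via (A,hash)
  {AB}: card=2500; try (A,hash)→2900, (B,merge)→3750, (A,merge)→3850, (B,hash)→4300, (B,nl)→37650, (A,nl)→37750; best=2900 via (A,hash)
  {ABC}: card=50000; try (B,hash)→10200, (C,hash)→12600, (C,merge)→39400, (B,merge)→44450, (B,nl)→753200, (C,nl)→1002900; best=10200 via (B,hash)

cost=10200; order=C,A,B; methods=hash,hash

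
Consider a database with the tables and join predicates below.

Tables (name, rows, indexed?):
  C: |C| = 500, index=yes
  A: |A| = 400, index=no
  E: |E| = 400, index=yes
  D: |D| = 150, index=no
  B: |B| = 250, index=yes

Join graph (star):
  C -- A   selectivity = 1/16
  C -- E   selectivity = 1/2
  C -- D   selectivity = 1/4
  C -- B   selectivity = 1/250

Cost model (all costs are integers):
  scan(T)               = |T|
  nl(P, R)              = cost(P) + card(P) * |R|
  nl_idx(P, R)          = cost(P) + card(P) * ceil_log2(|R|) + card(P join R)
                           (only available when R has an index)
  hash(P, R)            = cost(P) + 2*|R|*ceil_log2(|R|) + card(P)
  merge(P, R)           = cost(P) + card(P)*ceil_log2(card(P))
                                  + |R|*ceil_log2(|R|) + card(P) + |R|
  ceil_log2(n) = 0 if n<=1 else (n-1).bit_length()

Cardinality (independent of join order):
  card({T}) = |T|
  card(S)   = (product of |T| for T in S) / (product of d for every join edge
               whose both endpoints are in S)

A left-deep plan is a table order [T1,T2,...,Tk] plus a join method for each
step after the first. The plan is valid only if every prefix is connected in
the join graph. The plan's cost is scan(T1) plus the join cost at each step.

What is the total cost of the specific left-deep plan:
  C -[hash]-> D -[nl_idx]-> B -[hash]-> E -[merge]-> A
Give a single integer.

step 1: scan C: cost=500, card=500
step 2: join D via hash
    card(P join D) = 500*150/(4) = 18750
    cost = 500 + 2*150*8 + 500 = 3400
step 3: join B via nl_idx
    card(P join B) = 18750*250/(250) = 18750
    cost = 3400 + 18750*8 + 18750 = 172150
step 4: join E via hash
    card(P join E) = 18750*400/(2) = 3750000
    cost = 172150 + 2*400*9 + 18750 = 198100
step 5: join A via merge
    card(P join A) = 3750000*400/(16) = 93750000
    cost = 198100 + 3750000*22 + 400*9 + 3750000 + 400 = 86452100

86452100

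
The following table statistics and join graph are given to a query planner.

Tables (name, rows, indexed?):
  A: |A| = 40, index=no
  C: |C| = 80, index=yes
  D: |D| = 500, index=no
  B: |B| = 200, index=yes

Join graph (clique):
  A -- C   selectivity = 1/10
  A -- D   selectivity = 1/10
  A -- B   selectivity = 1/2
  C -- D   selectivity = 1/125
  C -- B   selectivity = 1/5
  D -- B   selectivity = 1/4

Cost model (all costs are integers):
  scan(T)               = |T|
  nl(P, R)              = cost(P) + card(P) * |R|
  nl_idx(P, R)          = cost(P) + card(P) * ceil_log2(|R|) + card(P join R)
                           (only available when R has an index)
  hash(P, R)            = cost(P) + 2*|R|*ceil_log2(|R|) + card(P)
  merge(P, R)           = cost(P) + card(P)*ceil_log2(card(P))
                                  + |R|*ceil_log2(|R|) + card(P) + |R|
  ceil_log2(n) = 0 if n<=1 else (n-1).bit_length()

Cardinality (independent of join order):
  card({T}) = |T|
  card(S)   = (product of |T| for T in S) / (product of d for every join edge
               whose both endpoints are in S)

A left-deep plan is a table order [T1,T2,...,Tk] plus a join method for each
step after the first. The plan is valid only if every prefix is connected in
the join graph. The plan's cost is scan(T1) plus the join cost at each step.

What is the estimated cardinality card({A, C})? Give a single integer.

Tables in S: A(40), C(80)
Edges inside S: A-C(d=10)
numerator = 40 * 80 = 3200
denominator = 10 = 10
card(S) = 3200 / 10 = 320

320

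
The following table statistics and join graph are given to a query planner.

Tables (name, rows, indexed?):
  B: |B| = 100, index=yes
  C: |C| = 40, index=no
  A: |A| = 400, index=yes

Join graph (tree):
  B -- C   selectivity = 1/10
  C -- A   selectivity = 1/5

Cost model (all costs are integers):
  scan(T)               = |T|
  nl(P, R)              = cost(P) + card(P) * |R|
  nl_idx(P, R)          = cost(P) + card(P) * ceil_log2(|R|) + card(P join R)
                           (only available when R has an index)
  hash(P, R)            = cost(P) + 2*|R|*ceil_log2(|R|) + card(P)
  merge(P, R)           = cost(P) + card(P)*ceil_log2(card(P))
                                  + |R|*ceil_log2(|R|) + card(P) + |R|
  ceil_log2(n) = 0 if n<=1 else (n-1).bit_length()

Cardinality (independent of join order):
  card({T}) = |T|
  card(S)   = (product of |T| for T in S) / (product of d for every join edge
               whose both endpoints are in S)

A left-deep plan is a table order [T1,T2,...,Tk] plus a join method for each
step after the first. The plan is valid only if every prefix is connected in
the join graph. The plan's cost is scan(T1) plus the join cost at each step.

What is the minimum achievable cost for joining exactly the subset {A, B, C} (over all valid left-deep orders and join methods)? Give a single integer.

5880

Selinger DP over subsets of {A,B,C}:
  {B}: scan cost=100, card=100
  {C}: scan cost=40, card=40
  {A}: scan cost=400, card=400
  {BC}: card=400; try (C,hash)→680, (B,nl_idx)→720, (B,merge)→1120, (C,merge)→1180, (B,hash)→1480, (B,nl)→4040 …(+1); best=680 via (C,hash)
  {AC}: card=3200; try (C,hash)→1280, (A,nl_idx)→3600, (A,merge)→4320, (C,merge)→4680, (A,hash)→7280, (A,nl)→16040 …(+1); best=1280 via (C,hash)
  {ABC}: card=32000; try (B,hash)→5880, (A,hash)→8280, (A,merge)→8680, (A,nl_idx)→36280, (B,merge)→43680, (B,nl_idx)→55680 …(+2); best=5880 via (B,hash)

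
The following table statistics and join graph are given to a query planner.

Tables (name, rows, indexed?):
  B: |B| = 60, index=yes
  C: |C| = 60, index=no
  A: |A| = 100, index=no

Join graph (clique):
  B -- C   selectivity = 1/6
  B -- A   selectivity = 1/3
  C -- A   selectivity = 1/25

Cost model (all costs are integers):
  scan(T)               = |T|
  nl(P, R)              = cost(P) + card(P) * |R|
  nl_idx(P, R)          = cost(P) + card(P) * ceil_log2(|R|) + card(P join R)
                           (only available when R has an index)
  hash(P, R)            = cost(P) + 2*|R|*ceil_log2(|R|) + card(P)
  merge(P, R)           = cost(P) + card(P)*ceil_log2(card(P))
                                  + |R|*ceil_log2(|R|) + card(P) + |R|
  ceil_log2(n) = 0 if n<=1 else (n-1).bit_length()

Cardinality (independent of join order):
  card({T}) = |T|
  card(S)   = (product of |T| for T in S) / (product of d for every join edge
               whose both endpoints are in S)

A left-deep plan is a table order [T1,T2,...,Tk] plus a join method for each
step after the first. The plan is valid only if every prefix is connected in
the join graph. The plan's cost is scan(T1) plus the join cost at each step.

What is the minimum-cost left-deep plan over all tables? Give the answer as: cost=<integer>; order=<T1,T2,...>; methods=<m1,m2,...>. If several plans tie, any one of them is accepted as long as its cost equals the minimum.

Selinger DP (subsets sized 1..n):
  {B}: scan cost=60, card=60
  {C}: scan cost=60, card=60
  {A}: scan cost=100, card=100
  {BC}: card=600; try (C,hash)→840, (B,hash)→840, (C,merge)→900, (B,merge)→900, (B,nl_idx)→1020, (C,nl)→3660 …(+1); best=840 via (C,hash)
  {AB}: card=2000; try (B,hash)→920, (A,merge)→1280, (B,merge)→1320, (A,hash)→1520, (B,nl_idx)→2700, (A,nl)→6060 …(+1); best=920 via (B,hash)
  {AC}: card=240; try (C,hash)→920, (A,merge)→1280, (C,merge)→1320, (A,hash)→1520, (A,nl)→6060, (C,nl)→6100; best=920 via (C,hash)
  {ABC}: card=800; try (B,hash)→1880, (A,hash)→2840, (B,nl_idx)→3160, (B,merge)→3500, (C,hash)→3640, (A,merge)→8240 …(+4); best=1880 via (B,hash)

cost=1880; order=A,C,B; methods=hash,hash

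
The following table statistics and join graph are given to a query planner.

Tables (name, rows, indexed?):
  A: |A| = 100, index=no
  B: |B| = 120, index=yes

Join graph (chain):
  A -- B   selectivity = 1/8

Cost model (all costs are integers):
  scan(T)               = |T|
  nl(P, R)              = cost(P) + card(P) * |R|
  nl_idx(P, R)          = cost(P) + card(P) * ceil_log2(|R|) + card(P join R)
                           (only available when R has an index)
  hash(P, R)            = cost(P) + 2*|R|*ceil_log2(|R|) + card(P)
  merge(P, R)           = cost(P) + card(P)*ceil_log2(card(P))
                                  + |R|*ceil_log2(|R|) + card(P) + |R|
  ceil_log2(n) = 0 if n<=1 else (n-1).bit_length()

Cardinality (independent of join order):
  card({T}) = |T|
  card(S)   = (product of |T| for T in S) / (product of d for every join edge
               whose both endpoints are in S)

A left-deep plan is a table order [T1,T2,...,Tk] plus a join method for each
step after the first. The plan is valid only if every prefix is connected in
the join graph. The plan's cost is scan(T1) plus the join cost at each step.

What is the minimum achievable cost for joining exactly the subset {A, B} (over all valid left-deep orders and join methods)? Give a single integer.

Selinger DP over subsets of {A,B}:
  {A}: scan cost=100, card=100
  {B}: scan cost=120, card=120
  {AB}: card=1500; try (A,hash)→1640, (B,merge)→1860, (B,hash)→1880, (A,merge)→1880, (B,nl_idx)→2300, (B,nl)→12100 …(+1); best=1640 via (A,hash)

1640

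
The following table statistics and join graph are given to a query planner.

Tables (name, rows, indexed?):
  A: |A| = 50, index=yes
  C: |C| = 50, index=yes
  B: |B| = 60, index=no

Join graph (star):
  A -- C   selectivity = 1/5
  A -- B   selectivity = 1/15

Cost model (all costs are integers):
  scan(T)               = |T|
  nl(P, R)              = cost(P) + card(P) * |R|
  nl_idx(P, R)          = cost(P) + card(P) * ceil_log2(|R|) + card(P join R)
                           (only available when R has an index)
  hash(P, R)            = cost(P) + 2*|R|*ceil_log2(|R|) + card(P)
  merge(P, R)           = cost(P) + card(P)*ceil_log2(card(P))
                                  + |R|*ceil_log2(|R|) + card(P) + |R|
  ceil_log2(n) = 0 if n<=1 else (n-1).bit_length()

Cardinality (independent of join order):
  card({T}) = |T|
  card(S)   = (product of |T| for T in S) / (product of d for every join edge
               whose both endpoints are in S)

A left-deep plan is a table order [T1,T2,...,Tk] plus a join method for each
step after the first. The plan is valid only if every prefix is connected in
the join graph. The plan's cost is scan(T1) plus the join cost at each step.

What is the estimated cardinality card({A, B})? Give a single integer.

200

Tables in S: A(50), B(60)
Edges inside S: A-B(d=15)
numerator = 50 * 60 = 3000
denominator = 15 = 15
card(S) = 3000 / 15 = 200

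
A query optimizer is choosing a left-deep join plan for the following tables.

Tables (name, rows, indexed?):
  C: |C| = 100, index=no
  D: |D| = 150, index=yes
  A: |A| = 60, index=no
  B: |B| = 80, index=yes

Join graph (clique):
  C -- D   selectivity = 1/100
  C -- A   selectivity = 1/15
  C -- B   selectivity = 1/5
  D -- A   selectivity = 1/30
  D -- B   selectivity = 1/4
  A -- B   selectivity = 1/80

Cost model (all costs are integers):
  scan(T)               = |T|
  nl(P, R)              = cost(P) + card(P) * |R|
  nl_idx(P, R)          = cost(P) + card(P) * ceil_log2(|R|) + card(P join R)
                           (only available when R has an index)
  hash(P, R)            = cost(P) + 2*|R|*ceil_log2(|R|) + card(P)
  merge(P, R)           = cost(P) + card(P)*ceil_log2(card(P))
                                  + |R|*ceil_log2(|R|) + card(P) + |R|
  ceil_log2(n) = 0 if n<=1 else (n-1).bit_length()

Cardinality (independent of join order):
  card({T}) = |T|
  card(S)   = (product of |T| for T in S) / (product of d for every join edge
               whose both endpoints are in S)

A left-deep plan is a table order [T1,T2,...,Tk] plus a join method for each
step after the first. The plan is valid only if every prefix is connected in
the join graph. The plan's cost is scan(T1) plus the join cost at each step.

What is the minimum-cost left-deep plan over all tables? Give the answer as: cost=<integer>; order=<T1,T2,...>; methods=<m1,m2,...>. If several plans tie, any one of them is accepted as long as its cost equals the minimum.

Selinger DP (subsets sized 1..n):
  {C}: scan cost=100, card=100
  {D}: scan cost=150, card=150
  {A}: scan cost=60, card=60
  {B}: scan cost=80, card=80
  {CD}: card=150; try (D,nl_idx)→1050, (C,hash)→1700, (D,merge)→2250, (C,merge)→2300, (D,hash)→2600, (D,nl)→15100 …(+1); best=1050 via (D,nl_idx)
  {AC}: card=400; try (A,hash)→920, (C,merge)→1280, (A,merge)→1320, (C,hash)→1520, (C,nl)→6060, (A,nl)→6100; best=920 via (A,hash)
  {BC}: card=1600; try (B,hash)→1320, (C,merge)→1520, (B,merge)→1540, (C,hash)→1560, (B,nl_idx)→2400, (C,nl)→8080 …(+1); best=1320 via (B,hash)
  {AD}: card=300; try (D,nl_idx)→840, (A,hash)→1020, (D,merge)→1830, (A,merge)→1920, (D,hash)→2520, (D,nl)→9060 …(+1); best=840 via (D,nl_idx)
  {BD}: card=3000; try (B,hash)→1420, (D,merge)→2070, (B,merge)→2140, (D,hash)→2560, (D,nl_idx)→3720, (B,nl_idx)→4200 …(+2); best=1420 via (B,hash)
  {AB}: card=60; try (B,nl_idx)→540, (A,hash)→880, (B,merge)→1120, (A,merge)→1140, (B,hash)→1240, (B,nl)→4860 …(+1); best=540 via (B,nl_idx)
  {ACD}: card=20; try (A,hash)→1920, (C,hash)→2540, (A,merge)→2820, (D,hash)→3720, (D,nl_idx)→4140, (C,merge)→4640 …(+4); best=1920 via (A,hash)
  {BCD}: card=600; try (B,hash)→2320, (B,nl_idx)→2700, (B,merge)→3040, (D,hash)→5320, (C,hash)→5820, (B,nl)→13050 …(+5); best=2320 via (B,hash)
  {ABC}: card=80; try (C,merge)→1760, (C,hash)→2000, (B,hash)→2440, (A,hash)→3640, (B,nl_idx)→3800, (B,merge)→5560 …(+4); best=1760 via (C,merge)
  {ABD}: card=75; try (D,nl_idx)→1095, (B,hash)→2260, (D,merge)→2310, (D,hash)→3000, (B,nl_idx)→3015, (B,merge)→4480 …(+5); best=1095 via (D,nl_idx)
  {ABCD}: card=1; try (B,nl_idx)→2061, (D,nl_idx)→2401, (C,merge)→2495, (C,hash)→2570, (B,merge)→2680, (B,hash)→3060 …(+8); best=2061 via (B,nl_idx)

cost=2061; order=C,D,A,B; methods=nl_idx,hash,nl_idx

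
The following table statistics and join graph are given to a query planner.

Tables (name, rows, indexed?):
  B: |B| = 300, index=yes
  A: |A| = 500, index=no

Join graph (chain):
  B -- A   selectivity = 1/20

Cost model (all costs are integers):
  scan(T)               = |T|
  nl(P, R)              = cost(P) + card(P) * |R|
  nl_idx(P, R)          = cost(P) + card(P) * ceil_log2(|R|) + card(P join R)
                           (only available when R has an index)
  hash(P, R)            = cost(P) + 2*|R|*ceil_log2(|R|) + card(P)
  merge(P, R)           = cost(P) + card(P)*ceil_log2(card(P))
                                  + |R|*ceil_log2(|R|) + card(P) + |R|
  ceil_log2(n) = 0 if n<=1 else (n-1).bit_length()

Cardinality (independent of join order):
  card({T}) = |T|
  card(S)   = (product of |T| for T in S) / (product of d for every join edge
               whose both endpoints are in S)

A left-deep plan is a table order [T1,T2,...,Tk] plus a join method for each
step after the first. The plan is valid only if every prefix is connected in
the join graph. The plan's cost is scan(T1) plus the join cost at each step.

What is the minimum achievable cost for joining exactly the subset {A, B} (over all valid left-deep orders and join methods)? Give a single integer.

Selinger DP over subsets of {A,B}:
  {B}: scan cost=300, card=300
  {A}: scan cost=500, card=500
  {AB}: card=7500; try (B,hash)→6400, (A,merge)→8300, (B,merge)→8500, (A,hash)→9600, (B,nl_idx)→12500, (A,nl)→150300 …(+1); best=6400 via (B,hash)

6400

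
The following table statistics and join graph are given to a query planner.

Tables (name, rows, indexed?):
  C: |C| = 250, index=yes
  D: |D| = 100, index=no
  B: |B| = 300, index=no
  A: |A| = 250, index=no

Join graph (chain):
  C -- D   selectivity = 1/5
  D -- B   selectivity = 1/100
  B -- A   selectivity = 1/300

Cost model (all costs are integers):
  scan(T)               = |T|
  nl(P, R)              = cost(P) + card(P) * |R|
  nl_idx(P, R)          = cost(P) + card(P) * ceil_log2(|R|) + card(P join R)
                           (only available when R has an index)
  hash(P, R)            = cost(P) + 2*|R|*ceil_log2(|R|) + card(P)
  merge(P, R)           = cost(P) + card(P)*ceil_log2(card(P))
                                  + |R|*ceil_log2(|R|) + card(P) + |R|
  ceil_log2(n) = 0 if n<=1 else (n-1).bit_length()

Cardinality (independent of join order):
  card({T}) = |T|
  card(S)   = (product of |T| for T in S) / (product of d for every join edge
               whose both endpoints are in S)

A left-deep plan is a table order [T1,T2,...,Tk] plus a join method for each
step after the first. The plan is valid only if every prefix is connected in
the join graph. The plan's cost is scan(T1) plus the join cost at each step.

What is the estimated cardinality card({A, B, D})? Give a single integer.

Tables in S: A(250), B(300), D(100)
Edges inside S: D-B(d=100), B-A(d=300)
numerator = 250 * 300 * 100 = 7500000
denominator = 100 * 300 = 30000
card(S) = 7500000 / 30000 = 250

250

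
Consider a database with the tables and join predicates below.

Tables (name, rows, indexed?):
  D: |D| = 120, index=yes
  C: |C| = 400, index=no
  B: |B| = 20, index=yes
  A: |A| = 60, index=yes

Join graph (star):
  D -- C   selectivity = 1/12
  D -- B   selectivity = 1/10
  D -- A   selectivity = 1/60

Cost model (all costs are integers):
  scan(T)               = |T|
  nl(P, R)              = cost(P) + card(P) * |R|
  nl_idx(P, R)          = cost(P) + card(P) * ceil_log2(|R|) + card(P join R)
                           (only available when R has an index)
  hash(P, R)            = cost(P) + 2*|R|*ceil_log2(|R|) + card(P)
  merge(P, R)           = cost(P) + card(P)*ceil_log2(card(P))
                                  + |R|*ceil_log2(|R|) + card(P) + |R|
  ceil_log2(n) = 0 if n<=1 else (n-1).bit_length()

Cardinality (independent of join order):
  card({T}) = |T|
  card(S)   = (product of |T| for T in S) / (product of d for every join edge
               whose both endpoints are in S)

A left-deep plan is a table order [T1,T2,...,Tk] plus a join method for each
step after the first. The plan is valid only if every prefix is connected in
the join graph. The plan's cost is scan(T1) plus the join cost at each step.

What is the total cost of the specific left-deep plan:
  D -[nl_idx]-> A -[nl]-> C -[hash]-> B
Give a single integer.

53160

step 1: scan D: cost=120, card=120
step 2: join A via nl_idx
    card(P join A) = 120*60/(60) = 120
    cost = 120 + 120*6 + 120 = 960
step 3: join C via nl
    card(P join C) = 120*400/(12) = 4000
    cost = 960 + 120*400 = 48960
step 4: join B via hash
    card(P join B) = 4000*20/(10) = 8000
    cost = 48960 + 2*20*5 + 4000 = 53160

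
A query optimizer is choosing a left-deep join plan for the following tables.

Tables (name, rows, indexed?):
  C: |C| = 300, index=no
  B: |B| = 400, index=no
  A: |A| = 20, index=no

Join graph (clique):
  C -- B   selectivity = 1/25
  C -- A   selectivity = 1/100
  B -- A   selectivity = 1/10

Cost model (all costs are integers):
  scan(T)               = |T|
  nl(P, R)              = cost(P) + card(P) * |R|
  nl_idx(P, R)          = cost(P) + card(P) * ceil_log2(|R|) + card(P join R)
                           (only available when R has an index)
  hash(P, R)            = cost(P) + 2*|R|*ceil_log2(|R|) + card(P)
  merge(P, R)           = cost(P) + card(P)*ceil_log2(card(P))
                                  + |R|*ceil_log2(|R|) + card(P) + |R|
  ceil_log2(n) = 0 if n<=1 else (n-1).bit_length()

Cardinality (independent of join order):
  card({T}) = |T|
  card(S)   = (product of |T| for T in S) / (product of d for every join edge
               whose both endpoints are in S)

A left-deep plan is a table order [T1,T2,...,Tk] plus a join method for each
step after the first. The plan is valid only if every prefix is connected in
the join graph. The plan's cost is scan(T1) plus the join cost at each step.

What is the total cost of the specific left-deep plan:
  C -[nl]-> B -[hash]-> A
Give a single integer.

125300

step 1: scan C: cost=300, card=300
step 2: join B via nl
    card(P join B) = 300*400/(25) = 4800
    cost = 300 + 300*400 = 120300
step 3: join A via hash
    card(P join A) = 4800*20/(100*10) = 96
    cost = 120300 + 2*20*5 + 4800 = 125300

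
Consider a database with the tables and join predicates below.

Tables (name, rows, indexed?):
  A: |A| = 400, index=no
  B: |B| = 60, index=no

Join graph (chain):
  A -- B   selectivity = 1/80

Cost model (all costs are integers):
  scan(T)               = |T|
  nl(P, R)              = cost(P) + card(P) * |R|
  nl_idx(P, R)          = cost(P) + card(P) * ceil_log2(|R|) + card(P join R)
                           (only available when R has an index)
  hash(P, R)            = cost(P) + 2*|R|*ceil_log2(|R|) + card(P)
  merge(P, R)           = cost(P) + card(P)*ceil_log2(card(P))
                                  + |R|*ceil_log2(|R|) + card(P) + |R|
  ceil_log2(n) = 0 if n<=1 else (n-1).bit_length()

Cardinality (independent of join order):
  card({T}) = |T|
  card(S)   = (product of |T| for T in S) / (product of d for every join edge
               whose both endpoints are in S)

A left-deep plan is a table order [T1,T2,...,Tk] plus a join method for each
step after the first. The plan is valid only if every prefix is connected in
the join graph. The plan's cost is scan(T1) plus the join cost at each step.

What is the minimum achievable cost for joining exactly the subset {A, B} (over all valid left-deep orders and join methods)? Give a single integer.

Selinger DP over subsets of {A,B}:
  {A}: scan cost=400, card=400
  {B}: scan cost=60, card=60
  {AB}: card=300; try (B,hash)→1520, (A,merge)→4480, (B,merge)→4820, (A,hash)→7320, (A,nl)→24060, (B,nl)→24400; best=1520 via (B,hash)

1520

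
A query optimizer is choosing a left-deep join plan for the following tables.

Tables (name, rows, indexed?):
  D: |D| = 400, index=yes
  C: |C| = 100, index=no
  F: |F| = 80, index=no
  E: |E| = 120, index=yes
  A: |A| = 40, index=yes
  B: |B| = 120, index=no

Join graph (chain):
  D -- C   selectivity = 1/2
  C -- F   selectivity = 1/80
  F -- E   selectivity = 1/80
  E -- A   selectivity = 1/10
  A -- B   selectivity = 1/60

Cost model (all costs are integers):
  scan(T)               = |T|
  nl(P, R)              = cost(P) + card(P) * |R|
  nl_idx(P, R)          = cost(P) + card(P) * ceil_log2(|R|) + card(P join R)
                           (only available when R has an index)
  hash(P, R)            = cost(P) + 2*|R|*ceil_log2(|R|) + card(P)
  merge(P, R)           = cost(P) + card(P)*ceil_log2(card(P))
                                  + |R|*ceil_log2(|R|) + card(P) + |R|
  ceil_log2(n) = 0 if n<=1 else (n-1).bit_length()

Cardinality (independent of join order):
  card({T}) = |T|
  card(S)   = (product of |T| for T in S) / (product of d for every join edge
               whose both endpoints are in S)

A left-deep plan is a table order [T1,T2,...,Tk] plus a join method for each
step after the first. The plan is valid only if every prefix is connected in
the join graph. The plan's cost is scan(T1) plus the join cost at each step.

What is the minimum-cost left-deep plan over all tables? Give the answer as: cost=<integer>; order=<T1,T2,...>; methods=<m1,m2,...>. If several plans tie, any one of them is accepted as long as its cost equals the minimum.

cost=13480; order=C,F,E,A,B,D; methods=hash,nl_idx,hash,hash,hash

Selinger DP (subsets sized 1..n):
  {D}: scan cost=400, card=400
  {C}: scan cost=100, card=100
  {F}: scan cost=80, card=80
  {E}: scan cost=120, card=120
  {A}: scan cost=40, card=40
  {B}: scan cost=120, card=120
  {CD}: card=20000; try (C,hash)→2200, (D,merge)→4900, (C,merge)→5200, (D,hash)→7400, (D,nl_idx)→21000, (D,nl)→40100 …(+1); best=2200 via (C,hash)
  {CF}: card=100; try (F,hash)→1320, (C,merge)→1520, (F,merge)→1540, (C,hash)→1560, (C,nl)→8080, (F,nl)→8100; best=1320 via (F,hash)
  {EF}: card=120; try (E,nl_idx)→760, (F,hash)→1360, (E,merge)→1680, (F,merge)→1720, (E,hash)→1840, (E,nl)→9680 …(+1); best=760 via (E,nl_idx)
  {AE}: card=480; try (A,hash)→720, (E,nl_idx)→800, (E,merge)→1280, (A,nl_idx)→1320, (A,merge)→1360, (E,hash)→1760 …(+2); best=720 via (A,hash)
  {AB}: card=80; try (A,hash)→720, (A,nl_idx)→920, (B,merge)→1280, (A,merge)→1360, (B,hash)→1760, (B,nl)→4840 …(+1); best=720 via (A,hash)
  {CDF}: card=20000; try (D,merge)→6120, (D,hash)→8620, (D,nl_idx)→22220, (F,hash)→23320, (D,nl)→41320, (F,merge)→322840 …(+1); best=6120 via (D,merge)
  {CEF}: card=150; try (E,nl_idx)→2170, (C,hash)→2280, (C,merge)→2520, (E,merge)→3080, (E,hash)→3100, (C,nl)→12760 …(+1); best=2170 via (E,nl_idx)
  {AEF}: card=480; try (A,hash)→1360, (A,nl_idx)→1960, (A,merge)→2000, (F,hash)→2320, (A,nl)→5560, (F,merge)→6160 …(+1); best=1360 via (A,hash)
  {ABE}: card=960; try (E,nl_idx)→2240, (E,merge)→2320, (E,hash)→2480, (B,hash)→2880, (B,merge)→6480, (E,nl)→10320 …(+1); best=2240 via (E,nl_idx)
  {CDEF}: card=30000; try (D,merge)→7520, (D,hash)→9520, (E,hash)→27800, (D,nl_idx)→33520, (D,nl)→62170, (E,nl_idx)→176120 …(+2); best=7520 via (D,merge)
  {ACEF}: card=600; try (A,hash)→2800, (C,hash)→3240, (A,nl_idx)→3670, (A,merge)→3800, (C,merge)→6960, (A,nl)→8170 …(+1); best=2800 via (A,hash)
  {ABEF}: card=960; try (B,hash)→3520, (F,hash)→4320, (B,merge)→7120, (F,merge)→13440, (B,nl)→58960, (F,nl)→79040; best=3520 via (B,hash)
  {ACDEF}: card=120000; try (D,hash)→10600, (D,merge)→13400, (A,hash)→38000, (D,nl_idx)→128200, (D,nl)→242800, (A,nl_idx)→307520 …(+2); best=10600 via (D,hash)
  {ABCEF}: card=1200; try (B,hash)→5080, (C,hash)→5880, (B,merge)→10360, (C,merge)→14880, (B,nl)→74800, (C,nl)→99520; best=5080 via (B,hash)
  {ABCDEF}: card=240000; try (D,hash)→13480, (D,merge)→23480, (B,hash)→132280, (D,nl_idx)→255880, (D,nl)→485080, (B,merge)→2171560 …(+1); best=13480 via (D,hash)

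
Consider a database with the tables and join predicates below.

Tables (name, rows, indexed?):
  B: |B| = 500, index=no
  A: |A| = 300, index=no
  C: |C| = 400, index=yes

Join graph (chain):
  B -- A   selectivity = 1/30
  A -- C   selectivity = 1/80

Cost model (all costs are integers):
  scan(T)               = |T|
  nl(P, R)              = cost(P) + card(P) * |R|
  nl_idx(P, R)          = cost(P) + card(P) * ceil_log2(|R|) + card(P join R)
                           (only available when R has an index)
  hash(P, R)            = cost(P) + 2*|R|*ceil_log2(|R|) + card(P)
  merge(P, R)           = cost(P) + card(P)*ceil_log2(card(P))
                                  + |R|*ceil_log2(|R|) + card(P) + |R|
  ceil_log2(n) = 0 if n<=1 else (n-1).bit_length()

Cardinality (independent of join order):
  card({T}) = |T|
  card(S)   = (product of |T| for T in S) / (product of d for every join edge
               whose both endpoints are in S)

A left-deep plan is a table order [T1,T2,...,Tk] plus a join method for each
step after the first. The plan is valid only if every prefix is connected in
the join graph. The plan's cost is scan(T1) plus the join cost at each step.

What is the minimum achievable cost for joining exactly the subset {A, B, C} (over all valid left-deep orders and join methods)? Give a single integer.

15000

Selinger DP over subsets of {A,B,C}:
  {B}: scan cost=500, card=500
  {A}: scan cost=300, card=300
  {C}: scan cost=400, card=400
  {AB}: card=5000; try (A,hash)→6400, (B,merge)→8300, (A,merge)→8500, (B,hash)→9600, (B,nl)→150300, (A,nl)→150500; best=6400 via (A,hash)
  {AC}: card=1500; try (C,nl_idx)→4500, (A,hash)→6200, (C,merge)→7300, (A,merge)→7400, (C,hash)→7800, (C,nl)→120300 …(+1); best=4500 via (C,nl_idx)
  {ABC}: card=25000; try (B,hash)→15000, (C,hash)→18600, (B,merge)→27500, (C,nl_idx)→76400, (C,merge)→80400, (B,nl)→754500 …(+1); best=15000 via (B,hash)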